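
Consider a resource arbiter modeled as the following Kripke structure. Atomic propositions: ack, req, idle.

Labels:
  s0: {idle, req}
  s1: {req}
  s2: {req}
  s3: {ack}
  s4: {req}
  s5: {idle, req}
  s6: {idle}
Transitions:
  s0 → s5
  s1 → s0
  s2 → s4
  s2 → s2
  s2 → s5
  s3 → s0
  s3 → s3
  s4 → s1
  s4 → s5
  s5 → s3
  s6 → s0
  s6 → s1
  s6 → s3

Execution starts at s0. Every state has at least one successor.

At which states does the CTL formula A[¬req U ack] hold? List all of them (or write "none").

States satisfying ¬req: {s3, s6}.
States satisfying ack: {s3}.
States satisfying A[¬req U ack]: {s3}.

{s3}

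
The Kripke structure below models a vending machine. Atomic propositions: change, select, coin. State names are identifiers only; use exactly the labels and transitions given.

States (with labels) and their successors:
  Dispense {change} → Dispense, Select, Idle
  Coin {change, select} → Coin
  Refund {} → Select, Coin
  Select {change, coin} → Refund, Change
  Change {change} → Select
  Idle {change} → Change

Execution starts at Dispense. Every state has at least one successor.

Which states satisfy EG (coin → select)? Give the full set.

States satisfying coin → select: {Dispense, Coin, Refund, Change, Idle}.
States satisfying EG (coin → select): {Dispense, Coin, Refund}.

{Dispense, Coin, Refund}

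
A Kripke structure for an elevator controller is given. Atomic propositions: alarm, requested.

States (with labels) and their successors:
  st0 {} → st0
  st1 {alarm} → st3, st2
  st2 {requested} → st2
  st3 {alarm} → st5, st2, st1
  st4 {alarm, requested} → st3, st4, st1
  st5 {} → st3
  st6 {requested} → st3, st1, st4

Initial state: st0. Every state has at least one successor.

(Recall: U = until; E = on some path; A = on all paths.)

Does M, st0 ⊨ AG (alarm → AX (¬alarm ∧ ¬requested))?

Holds

States satisfying alarm → AX (¬alarm ∧ ¬requested): {st0, st2, st5, st6}.
States satisfying AG (alarm → AX (¬alarm ∧ ¬requested)): {st0, st2}.
Every state reachable from st0 satisfies alarm → AX (¬alarm ∧ ¬requested).
st0 ∈ Sat(AG (alarm → AX (¬alarm ∧ ¬requested))).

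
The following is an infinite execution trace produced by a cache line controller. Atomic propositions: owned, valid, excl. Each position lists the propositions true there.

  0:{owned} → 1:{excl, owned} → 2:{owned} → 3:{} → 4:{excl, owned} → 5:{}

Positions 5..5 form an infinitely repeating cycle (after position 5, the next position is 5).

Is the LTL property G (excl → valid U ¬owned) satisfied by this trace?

No

excl → valid U ¬owned must hold at every position from 0 onward. It fails at position 1, so G (excl → valid U ¬owned) is false.
Positions where excl holds: 1, 4.
Check valid U ¬owned at each: 1→fails, 4→fails.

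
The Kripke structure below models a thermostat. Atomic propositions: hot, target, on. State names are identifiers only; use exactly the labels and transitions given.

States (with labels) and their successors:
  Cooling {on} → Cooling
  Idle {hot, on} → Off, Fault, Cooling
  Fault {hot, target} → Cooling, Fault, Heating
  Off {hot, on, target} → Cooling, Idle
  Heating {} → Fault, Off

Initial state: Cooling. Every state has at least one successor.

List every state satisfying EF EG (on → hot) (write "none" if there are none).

{Idle, Fault, Off, Heating}

States satisfying EG (on → hot): {Idle, Fault, Off, Heating}.
States satisfying EF EG (on → hot): {Idle, Fault, Off, Heating}.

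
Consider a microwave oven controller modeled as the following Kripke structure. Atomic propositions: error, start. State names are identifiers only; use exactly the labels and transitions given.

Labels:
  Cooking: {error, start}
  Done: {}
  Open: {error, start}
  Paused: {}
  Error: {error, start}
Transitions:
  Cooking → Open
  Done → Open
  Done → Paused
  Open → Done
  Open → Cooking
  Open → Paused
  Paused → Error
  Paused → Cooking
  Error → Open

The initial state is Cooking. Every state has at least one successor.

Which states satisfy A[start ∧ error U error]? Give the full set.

States satisfying start ∧ error: {Cooking, Open, Error}.
States satisfying error: {Cooking, Open, Error}.
States satisfying A[start ∧ error U error]: {Cooking, Open, Error}.

{Cooking, Open, Error}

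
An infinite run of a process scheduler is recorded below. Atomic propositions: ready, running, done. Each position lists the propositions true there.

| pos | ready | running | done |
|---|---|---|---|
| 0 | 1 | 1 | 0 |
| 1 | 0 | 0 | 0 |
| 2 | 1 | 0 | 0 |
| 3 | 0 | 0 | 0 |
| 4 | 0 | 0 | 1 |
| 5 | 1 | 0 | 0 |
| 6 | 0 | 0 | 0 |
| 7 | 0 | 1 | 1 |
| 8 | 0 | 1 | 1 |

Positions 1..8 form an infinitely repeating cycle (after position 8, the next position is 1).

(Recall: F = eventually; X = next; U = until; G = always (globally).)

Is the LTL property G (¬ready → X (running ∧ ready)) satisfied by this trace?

¬ready → X (running ∧ ready) must hold at every position from 0 onward. It fails at position 1, so G (¬ready → X (running ∧ ready)) is false.
Positions where ¬ready holds: 1, 3, 4, 6, 7, 8.
Check X (running ∧ ready) at each: 1→fails, 3→fails, 4→fails, 6→fails, 7→fails, 8→fails.

Violated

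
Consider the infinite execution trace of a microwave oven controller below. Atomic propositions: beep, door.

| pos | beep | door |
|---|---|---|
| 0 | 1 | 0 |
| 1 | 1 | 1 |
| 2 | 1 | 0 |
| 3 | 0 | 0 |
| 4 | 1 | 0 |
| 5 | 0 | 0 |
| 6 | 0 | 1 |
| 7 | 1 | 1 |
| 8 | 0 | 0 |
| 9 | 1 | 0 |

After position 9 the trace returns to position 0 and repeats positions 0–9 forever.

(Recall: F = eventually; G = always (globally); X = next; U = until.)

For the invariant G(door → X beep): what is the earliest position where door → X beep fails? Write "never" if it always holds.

7

Check door → X beep at each position in order: 0 ✓, 1 ✓, 2 ✓, 3 ✓, 4 ✓, 5 ✓, 6 ✓.
At position 7 the labels are {beep, door} and the next position 8 has {}, so door → X beep is false there. This is the first violation.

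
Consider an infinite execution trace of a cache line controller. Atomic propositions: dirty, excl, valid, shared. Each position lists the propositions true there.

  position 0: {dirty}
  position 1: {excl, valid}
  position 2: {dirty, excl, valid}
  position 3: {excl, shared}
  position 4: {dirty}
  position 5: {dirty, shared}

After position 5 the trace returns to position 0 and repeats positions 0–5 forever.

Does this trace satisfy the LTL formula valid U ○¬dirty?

Holds

Walking from position 0: ○¬dirty first holds at position 0, and valid holds at every earlier position along the way, so valid U ○¬dirty holds.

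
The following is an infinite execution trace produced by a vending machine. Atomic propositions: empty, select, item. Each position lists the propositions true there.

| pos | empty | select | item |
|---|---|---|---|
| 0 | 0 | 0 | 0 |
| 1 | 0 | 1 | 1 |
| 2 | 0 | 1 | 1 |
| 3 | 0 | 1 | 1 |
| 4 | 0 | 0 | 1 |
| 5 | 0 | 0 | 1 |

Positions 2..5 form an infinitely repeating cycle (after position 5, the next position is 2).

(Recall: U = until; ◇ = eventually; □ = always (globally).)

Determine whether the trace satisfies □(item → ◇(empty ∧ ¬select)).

item → ◇(empty ∧ ¬select) must hold at every position from 0 onward. It fails at position 1, so □(item → ◇(empty ∧ ¬select)) is false.
Positions where item holds: 1, 2, 3, 4, 5.
Check ◇(empty ∧ ¬select) at each: 1→fails, 2→fails, 3→fails, 4→fails, 5→fails.

No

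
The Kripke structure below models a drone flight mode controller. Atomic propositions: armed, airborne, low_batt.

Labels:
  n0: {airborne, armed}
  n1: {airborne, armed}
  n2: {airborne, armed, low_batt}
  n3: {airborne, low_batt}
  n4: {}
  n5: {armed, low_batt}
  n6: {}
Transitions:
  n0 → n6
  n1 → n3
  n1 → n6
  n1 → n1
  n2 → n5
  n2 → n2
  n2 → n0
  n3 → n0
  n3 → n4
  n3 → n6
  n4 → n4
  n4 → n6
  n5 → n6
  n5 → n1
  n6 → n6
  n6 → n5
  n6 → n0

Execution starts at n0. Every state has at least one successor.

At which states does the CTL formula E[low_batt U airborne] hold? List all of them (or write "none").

States satisfying low_batt: {n2, n3, n5}.
States satisfying airborne: {n0, n1, n2, n3}.
States satisfying E[low_batt U airborne]: {n0, n1, n2, n3, n5}.

{n0, n1, n2, n3, n5}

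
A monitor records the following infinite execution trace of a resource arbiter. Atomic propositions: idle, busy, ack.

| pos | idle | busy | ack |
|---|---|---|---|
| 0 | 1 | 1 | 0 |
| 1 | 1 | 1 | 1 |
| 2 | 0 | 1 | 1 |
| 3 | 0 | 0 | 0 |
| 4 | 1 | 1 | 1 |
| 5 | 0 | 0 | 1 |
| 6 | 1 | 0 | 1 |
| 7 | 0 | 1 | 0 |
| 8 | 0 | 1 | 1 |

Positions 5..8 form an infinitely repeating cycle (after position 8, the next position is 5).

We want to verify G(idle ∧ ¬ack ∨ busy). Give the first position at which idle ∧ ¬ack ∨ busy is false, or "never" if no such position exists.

Check idle ∧ ¬ack ∨ busy at each position in order: 0 ✓, 1 ✓, 2 ✓.
At position 3 the labels are {}, so idle ∧ ¬ack ∨ busy is false there. This is the first violation.

3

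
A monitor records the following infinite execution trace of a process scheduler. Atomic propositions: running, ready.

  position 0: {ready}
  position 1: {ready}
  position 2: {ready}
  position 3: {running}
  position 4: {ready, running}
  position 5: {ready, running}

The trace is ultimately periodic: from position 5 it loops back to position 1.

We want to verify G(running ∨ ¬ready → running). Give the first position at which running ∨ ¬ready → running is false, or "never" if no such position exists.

running ∨ ¬ready → running holds at every position 0..5, and those are all the positions the trace ever visits, so the invariant G(running ∨ ¬ready → running) is never violated.

never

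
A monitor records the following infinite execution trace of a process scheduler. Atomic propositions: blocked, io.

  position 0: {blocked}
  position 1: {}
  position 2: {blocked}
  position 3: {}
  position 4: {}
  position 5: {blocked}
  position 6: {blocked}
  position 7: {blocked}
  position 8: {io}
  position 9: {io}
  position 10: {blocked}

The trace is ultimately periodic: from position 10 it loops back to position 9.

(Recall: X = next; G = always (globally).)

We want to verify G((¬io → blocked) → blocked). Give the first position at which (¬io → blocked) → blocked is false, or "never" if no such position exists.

Check (¬io → blocked) → blocked at each position in order: 0 ✓, 1 ✓, 2 ✓, 3 ✓, 4 ✓, 5 ✓, 6 ✓, 7 ✓.
At position 8 the labels are {io}, so (¬io → blocked) → blocked is false there. This is the first violation.

8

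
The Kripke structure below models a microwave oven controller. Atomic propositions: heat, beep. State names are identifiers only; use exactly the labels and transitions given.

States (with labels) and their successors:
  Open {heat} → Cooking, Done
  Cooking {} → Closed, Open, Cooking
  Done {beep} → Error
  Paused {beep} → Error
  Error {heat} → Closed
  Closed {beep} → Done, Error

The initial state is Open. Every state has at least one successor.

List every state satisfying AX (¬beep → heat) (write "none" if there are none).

{Done, Paused, Error, Closed}

States satisfying ¬beep → heat: {Open, Done, Paused, Error, Closed}.
States satisfying AX (¬beep → heat): {Done, Paused, Error, Closed}.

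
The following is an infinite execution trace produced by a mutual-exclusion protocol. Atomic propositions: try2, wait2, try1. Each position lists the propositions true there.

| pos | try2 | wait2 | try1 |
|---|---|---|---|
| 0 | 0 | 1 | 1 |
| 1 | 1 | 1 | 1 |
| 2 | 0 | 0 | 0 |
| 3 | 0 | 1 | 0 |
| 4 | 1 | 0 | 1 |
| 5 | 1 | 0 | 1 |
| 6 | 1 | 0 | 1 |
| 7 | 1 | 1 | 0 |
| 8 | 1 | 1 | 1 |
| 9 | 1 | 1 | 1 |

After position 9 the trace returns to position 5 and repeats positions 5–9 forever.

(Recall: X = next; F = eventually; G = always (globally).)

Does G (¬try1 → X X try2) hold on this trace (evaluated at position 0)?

¬try1 → X X try2 holds at every position 0..9, and those are all positions ever visited, so G (¬try1 → X X try2) holds.
Positions where ¬try1 holds: 2, 3, 7.
Check X X try2 at each: 2→ok, 3→ok, 7→ok.

Yes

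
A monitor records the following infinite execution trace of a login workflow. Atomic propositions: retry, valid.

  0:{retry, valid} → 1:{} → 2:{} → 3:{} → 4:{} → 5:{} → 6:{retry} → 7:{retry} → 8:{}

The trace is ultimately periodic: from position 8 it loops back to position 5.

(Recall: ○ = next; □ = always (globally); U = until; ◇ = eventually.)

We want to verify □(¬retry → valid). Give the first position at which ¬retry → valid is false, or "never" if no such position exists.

1

Check ¬retry → valid at each position in order: 0 ✓.
At position 1 the labels are {}, so ¬retry → valid is false there. This is the first violation.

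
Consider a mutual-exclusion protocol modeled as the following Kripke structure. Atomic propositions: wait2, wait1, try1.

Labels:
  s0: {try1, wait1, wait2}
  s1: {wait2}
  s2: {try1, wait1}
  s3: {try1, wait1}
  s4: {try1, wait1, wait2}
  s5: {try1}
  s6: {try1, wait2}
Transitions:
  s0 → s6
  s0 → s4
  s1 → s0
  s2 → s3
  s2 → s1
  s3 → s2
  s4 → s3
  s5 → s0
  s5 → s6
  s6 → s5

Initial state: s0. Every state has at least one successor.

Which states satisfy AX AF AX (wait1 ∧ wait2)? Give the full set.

none

States satisfying AF AX (wait1 ∧ wait2): {s1}.
States satisfying AX AF AX (wait1 ∧ wait2): ∅.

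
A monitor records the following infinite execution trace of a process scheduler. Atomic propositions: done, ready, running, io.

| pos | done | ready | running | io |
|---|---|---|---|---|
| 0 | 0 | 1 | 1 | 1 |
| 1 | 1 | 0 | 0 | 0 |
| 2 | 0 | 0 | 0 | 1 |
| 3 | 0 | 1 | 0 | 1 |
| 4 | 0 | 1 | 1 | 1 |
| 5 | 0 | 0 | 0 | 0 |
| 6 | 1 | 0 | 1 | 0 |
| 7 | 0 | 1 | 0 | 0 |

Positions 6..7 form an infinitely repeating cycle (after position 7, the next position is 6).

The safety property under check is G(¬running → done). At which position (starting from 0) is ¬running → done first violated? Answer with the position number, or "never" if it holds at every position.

Check ¬running → done at each position in order: 0 ✓, 1 ✓.
At position 2 the labels are {io}, so ¬running → done is false there. This is the first violation.

2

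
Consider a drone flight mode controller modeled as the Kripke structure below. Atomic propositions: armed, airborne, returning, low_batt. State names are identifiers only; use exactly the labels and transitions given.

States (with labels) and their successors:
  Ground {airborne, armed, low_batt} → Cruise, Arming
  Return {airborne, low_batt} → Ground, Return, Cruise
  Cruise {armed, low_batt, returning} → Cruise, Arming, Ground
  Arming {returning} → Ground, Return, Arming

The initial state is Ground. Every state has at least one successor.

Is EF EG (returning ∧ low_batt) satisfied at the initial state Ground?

Satisfied

States satisfying EG (returning ∧ low_batt): {Cruise}.
States satisfying EF EG (returning ∧ low_batt): {Ground, Return, Cruise, Arming}.
Some path from Ground reaches a state where EG (returning ∧ low_batt) holds.
Ground ∈ Sat(EF EG (returning ∧ low_batt)).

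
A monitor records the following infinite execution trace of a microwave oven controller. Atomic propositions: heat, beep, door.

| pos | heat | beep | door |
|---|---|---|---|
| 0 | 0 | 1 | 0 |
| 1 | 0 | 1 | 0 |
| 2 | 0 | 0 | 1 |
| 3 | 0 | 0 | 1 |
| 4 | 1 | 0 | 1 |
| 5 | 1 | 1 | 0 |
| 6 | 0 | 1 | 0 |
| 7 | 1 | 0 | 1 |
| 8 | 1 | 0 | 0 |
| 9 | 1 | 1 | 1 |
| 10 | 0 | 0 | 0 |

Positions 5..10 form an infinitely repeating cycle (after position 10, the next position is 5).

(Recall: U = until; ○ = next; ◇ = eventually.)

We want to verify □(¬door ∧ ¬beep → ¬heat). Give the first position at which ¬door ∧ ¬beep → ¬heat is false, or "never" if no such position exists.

Check ¬door ∧ ¬beep → ¬heat at each position in order: 0 ✓, 1 ✓, 2 ✓, 3 ✓, 4 ✓, 5 ✓, 6 ✓, 7 ✓.
At position 8 the labels are {heat}, so ¬door ∧ ¬beep → ¬heat is false there. This is the first violation.

8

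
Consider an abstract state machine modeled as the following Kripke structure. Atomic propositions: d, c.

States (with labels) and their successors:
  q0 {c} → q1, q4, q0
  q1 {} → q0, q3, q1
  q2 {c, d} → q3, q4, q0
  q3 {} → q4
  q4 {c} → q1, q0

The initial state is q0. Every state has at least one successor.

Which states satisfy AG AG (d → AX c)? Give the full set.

{q0, q1, q3, q4}

States satisfying AG (d → AX c): {q0, q1, q3, q4}.
States satisfying AG AG (d → AX c): {q0, q1, q3, q4}.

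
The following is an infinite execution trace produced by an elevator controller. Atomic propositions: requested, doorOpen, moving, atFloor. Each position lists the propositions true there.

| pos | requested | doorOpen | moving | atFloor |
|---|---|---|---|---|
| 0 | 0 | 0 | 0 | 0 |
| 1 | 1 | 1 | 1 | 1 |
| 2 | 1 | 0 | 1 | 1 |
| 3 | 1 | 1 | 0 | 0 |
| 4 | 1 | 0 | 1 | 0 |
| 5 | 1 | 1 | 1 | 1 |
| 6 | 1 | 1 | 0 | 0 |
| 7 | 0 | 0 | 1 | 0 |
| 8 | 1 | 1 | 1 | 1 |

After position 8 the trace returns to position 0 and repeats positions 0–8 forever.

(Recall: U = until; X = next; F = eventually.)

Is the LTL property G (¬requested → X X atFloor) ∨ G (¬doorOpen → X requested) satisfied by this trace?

Satisfied

¬requested → X X atFloor must hold at every position from 0 onward. It fails at position 7, so G (¬requested → X X atFloor) is false.
Positions where ¬requested holds: 0, 7.
Check X X atFloor at each: 0→ok, 7→fails.
¬doorOpen → X requested holds at every position 0..8, and those are all positions ever visited, so G (¬doorOpen → X requested) holds.
Positions where ¬doorOpen holds: 0, 2, 4, 7.
Check X requested at each: 0→ok, 2→ok, 4→ok, 7→ok.
At position 0: G (¬requested → X X atFloor) is false; G (¬doorOpen → X requested) is true; so G (¬requested → X X atFloor) ∨ G (¬doorOpen → X requested) is true.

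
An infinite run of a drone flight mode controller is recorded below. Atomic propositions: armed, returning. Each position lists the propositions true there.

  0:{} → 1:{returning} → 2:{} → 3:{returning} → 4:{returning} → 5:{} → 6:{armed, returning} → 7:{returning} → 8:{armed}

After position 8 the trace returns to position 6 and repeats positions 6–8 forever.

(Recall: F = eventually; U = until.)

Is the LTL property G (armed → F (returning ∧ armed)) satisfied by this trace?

armed → F (returning ∧ armed) holds at every position 0..8, and those are all positions ever visited, so G (armed → F (returning ∧ armed)) holds.
Positions where armed holds: 6, 8.
Check F (returning ∧ armed) at each: 6→ok, 8→ok.

Holds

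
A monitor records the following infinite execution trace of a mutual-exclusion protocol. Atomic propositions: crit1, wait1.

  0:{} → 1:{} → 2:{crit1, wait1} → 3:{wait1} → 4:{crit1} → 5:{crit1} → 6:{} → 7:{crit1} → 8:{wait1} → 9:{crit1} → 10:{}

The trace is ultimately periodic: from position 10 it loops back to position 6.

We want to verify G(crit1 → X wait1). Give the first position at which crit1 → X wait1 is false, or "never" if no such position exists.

Check crit1 → X wait1 at each position in order: 0 ✓, 1 ✓, 2 ✓, 3 ✓.
At position 4 the labels are {crit1} and the next position 5 has {crit1}, so crit1 → X wait1 is false there. This is the first violation.

4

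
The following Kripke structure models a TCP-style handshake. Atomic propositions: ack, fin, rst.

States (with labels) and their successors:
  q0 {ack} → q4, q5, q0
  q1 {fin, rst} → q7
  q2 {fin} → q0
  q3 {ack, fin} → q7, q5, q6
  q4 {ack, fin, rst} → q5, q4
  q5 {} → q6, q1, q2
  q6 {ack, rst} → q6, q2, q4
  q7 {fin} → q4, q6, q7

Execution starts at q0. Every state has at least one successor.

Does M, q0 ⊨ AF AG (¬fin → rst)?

States satisfying AG (¬fin → rst): ∅.
States satisfying AF AG (¬fin → rst): ∅.
There is a path from q0 along which AG (¬fin → rst) never holds.
q0 ∉ Sat(AF AG (¬fin → rst)).

Does not hold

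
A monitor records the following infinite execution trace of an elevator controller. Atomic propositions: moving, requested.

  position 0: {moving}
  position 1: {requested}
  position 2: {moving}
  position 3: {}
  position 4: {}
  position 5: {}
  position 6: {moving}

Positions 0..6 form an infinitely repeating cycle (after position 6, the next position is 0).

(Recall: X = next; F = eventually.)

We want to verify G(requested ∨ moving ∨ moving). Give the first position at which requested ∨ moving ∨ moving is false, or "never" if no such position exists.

Check requested ∨ moving ∨ moving at each position in order: 0 ✓, 1 ✓, 2 ✓.
At position 3 the labels are {}, so requested ∨ moving ∨ moving is false there. This is the first violation.

3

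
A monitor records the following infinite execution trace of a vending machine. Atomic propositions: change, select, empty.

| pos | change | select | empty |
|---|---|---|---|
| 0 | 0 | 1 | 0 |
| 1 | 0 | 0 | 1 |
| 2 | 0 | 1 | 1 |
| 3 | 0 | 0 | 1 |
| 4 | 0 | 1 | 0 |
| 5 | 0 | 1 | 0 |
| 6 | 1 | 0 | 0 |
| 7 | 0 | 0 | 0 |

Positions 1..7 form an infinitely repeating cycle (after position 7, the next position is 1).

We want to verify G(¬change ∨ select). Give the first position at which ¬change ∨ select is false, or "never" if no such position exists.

6

Check ¬change ∨ select at each position in order: 0 ✓, 1 ✓, 2 ✓, 3 ✓, 4 ✓, 5 ✓.
At position 6 the labels are {change}, so ¬change ∨ select is false there. This is the first violation.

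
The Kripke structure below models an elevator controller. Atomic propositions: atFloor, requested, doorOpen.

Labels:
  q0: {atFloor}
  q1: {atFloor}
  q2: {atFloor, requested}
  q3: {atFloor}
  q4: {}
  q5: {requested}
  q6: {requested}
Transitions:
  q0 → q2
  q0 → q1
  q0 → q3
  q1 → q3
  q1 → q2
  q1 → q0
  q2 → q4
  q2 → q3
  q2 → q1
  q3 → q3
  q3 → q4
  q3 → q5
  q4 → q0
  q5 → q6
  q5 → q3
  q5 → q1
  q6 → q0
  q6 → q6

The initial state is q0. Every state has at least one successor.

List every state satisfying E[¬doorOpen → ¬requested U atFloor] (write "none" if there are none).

{q0, q1, q2, q3, q4}

States satisfying ¬doorOpen → ¬requested: {q0, q1, q3, q4}.
States satisfying atFloor: {q0, q1, q2, q3}.
States satisfying E[¬doorOpen → ¬requested U atFloor]: {q0, q1, q2, q3, q4}.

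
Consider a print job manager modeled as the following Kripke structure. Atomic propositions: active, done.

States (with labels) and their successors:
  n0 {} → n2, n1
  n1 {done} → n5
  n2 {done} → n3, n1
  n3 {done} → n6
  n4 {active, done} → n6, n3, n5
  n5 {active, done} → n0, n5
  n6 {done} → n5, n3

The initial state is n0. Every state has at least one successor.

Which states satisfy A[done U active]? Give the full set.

{n1, n4, n5}

States satisfying done: {n1, n2, n3, n4, n5, n6}.
States satisfying active: {n4, n5}.
States satisfying A[done U active]: {n1, n4, n5}.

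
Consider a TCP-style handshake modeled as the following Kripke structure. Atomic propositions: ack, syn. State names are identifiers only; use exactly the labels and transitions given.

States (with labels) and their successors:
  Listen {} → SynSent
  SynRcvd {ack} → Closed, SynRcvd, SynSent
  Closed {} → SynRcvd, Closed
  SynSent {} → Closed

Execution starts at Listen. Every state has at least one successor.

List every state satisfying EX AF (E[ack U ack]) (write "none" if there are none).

States satisfying AF (E[ack U ack]): {SynRcvd}.
States satisfying EX AF (E[ack U ack]): {SynRcvd, Closed}.

{SynRcvd, Closed}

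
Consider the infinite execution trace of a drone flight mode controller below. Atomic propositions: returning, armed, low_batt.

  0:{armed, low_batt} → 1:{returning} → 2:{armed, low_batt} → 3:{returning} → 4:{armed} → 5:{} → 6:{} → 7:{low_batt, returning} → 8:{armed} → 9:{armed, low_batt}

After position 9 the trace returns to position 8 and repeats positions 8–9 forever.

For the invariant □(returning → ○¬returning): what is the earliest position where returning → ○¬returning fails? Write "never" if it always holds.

returning → ○¬returning holds at every position 0..9, and those are all the positions the trace ever visits, so the invariant □(returning → ○¬returning) is never violated.

never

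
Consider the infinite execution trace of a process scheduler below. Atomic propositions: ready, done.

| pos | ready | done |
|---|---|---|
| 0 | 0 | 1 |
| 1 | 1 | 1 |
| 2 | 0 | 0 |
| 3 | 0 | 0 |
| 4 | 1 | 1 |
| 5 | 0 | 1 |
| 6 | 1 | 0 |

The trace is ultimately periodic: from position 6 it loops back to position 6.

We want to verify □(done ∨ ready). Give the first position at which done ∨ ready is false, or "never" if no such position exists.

2

Check done ∨ ready at each position in order: 0 ✓, 1 ✓.
At position 2 the labels are {}, so done ∨ ready is false there. This is the first violation.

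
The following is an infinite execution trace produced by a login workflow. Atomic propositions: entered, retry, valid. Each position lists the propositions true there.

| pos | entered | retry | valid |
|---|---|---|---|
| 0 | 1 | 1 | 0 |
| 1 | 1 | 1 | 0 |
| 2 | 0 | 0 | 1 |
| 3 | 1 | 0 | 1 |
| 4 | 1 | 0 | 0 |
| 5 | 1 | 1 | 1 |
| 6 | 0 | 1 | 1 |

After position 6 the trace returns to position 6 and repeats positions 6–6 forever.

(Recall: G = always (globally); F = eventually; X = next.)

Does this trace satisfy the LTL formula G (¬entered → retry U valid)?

¬entered → retry U valid holds at every position 0..6, and those are all positions ever visited, so G (¬entered → retry U valid) holds.
Positions where ¬entered holds: 2, 6.
Check retry U valid at each: 2→ok, 6→ok.

Yes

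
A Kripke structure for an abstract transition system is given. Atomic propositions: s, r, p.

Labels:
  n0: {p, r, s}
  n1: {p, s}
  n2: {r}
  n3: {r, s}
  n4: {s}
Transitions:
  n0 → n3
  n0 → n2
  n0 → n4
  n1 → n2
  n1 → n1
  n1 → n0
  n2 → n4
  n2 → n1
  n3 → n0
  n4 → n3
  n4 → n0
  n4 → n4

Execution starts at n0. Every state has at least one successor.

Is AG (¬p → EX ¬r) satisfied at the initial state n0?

Does not hold

States satisfying ¬p → EX ¬r: {n0, n1, n2, n4}.
States satisfying AG (¬p → EX ¬r): ∅.
n3 is reachable from n0 and violates ¬p → EX ¬r, so AG fails at n0.
n0 ∉ Sat(AG (¬p → EX ¬r)).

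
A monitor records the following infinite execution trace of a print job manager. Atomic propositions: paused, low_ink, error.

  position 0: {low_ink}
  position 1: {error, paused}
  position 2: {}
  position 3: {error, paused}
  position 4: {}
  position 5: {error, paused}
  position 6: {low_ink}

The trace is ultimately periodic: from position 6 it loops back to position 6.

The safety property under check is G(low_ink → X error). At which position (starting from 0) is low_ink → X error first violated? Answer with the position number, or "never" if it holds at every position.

Check low_ink → X error at each position in order: 0 ✓, 1 ✓, 2 ✓, 3 ✓, 4 ✓, 5 ✓.
At position 6 the labels are {low_ink} and the next position 6 has {low_ink}, so low_ink → X error is false there. This is the first violation.

6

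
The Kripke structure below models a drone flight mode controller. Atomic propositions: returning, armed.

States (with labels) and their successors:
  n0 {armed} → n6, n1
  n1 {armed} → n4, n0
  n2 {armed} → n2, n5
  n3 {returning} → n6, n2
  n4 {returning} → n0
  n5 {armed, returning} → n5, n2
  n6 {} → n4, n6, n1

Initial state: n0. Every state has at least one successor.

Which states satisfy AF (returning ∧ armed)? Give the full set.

States satisfying returning ∧ armed: {n5}.
States satisfying AF (returning ∧ armed): {n5}.

{n5}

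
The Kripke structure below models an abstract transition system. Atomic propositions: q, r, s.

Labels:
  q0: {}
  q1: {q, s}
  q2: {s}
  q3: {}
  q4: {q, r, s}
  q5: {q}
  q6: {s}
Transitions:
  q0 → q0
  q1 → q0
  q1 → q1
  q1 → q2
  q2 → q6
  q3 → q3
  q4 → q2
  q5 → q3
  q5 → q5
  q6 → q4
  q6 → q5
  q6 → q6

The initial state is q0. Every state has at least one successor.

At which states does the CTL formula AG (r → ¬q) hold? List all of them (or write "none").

{q0, q3, q5}

States satisfying r → ¬q: {q0, q1, q2, q3, q5, q6}.
States satisfying AG (r → ¬q): {q0, q3, q5}.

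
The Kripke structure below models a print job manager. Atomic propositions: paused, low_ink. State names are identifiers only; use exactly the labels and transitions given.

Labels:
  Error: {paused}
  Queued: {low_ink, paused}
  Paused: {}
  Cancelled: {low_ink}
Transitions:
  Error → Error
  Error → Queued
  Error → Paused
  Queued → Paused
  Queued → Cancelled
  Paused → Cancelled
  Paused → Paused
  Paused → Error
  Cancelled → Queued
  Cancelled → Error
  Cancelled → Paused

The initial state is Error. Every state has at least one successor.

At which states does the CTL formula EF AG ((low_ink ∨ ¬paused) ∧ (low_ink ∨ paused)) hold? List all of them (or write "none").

States satisfying AG ((low_ink ∨ ¬paused) ∧ (low_ink ∨ paused)): ∅.
States satisfying EF AG ((low_ink ∨ ¬paused) ∧ (low_ink ∨ paused)): ∅.

none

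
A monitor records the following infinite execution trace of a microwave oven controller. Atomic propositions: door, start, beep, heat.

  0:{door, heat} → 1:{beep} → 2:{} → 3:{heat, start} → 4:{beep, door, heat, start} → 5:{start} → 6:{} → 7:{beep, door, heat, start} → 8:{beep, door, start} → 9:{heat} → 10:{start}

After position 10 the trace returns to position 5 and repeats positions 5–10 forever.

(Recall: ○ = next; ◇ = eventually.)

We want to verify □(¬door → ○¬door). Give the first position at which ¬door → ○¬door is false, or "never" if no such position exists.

3

Check ¬door → ○¬door at each position in order: 0 ✓, 1 ✓, 2 ✓.
At position 3 the labels are {heat, start} and the next position 4 has {beep, door, heat, start}, so ¬door → ○¬door is false there. This is the first violation.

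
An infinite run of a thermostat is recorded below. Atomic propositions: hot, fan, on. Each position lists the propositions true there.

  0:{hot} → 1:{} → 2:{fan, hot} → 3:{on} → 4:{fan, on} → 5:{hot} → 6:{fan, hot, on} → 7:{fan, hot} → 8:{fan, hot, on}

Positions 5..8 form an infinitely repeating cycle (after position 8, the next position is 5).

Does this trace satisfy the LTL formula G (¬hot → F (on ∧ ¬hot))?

¬hot → F (on ∧ ¬hot) holds at every position 0..8, and those are all positions ever visited, so G (¬hot → F (on ∧ ¬hot)) holds.
Positions where ¬hot holds: 1, 3, 4.
Check F (on ∧ ¬hot) at each: 1→ok, 3→ok, 4→ok.

Yes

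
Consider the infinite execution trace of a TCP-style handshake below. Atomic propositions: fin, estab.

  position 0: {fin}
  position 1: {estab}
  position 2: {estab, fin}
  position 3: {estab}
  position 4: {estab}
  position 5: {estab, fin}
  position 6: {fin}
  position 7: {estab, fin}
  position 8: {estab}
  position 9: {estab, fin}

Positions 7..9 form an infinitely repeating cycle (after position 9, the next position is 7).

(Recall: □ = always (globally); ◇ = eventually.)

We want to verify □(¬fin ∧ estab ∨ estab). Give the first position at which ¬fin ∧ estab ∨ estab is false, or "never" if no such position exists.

0

At position 0 the labels are {fin}, so ¬fin ∧ estab ∨ estab is false there. This is the first violation.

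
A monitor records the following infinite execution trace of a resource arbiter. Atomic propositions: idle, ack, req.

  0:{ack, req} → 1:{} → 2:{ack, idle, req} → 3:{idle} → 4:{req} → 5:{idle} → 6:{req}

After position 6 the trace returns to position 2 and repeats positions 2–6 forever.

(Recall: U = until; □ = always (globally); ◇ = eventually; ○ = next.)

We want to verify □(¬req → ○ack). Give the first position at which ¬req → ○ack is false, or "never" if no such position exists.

Check ¬req → ○ack at each position in order: 0 ✓, 1 ✓, 2 ✓.
At position 3 the labels are {idle} and the next position 4 has {req}, so ¬req → ○ack is false there. This is the first violation.

3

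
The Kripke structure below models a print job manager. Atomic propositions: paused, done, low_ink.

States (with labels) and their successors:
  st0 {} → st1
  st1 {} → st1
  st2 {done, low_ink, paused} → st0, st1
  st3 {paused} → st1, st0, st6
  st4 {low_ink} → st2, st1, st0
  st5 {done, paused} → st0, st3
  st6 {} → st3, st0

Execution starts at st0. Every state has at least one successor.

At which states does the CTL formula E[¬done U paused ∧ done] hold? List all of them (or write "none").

States satisfying ¬done: {st0, st1, st3, st4, st6}.
States satisfying paused ∧ done: {st2, st5}.
States satisfying E[¬done U paused ∧ done]: {st2, st4, st5}.

{st2, st4, st5}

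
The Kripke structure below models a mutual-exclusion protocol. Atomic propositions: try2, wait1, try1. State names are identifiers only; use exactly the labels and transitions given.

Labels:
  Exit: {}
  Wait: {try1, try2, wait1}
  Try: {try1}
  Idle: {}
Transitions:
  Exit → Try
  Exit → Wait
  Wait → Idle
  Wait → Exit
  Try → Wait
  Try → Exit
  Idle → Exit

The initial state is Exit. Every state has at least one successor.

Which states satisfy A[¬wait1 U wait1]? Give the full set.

States satisfying ¬wait1: {Exit, Try, Idle}.
States satisfying wait1: {Wait}.
States satisfying A[¬wait1 U wait1]: {Wait}.

{Wait}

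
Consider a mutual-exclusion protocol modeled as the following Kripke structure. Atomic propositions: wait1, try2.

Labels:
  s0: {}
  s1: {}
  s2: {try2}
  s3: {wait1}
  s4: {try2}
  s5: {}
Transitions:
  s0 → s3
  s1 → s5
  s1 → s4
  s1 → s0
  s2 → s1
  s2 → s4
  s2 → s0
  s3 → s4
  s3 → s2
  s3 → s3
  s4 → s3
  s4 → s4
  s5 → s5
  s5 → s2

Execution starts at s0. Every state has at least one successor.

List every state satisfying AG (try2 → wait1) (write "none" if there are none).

none

States satisfying try2 → wait1: {s0, s1, s3, s5}.
States satisfying AG (try2 → wait1): ∅.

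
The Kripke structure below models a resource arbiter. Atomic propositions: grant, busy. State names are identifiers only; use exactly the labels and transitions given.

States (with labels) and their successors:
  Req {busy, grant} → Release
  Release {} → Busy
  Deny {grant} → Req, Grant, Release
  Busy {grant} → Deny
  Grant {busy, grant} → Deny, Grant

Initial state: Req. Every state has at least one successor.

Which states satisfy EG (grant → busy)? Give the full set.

States satisfying grant → busy: {Req, Release, Grant}.
States satisfying EG (grant → busy): {Grant}.

{Grant}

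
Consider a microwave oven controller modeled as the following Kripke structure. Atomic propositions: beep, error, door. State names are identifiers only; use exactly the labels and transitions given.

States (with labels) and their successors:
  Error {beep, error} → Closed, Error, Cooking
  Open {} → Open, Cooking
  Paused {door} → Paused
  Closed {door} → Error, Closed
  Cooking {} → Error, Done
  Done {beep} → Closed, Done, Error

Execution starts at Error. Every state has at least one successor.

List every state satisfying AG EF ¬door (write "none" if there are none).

{Error, Open, Closed, Cooking, Done}

States satisfying EF ¬door: {Error, Open, Closed, Cooking, Done}.
States satisfying AG EF ¬door: {Error, Open, Closed, Cooking, Done}.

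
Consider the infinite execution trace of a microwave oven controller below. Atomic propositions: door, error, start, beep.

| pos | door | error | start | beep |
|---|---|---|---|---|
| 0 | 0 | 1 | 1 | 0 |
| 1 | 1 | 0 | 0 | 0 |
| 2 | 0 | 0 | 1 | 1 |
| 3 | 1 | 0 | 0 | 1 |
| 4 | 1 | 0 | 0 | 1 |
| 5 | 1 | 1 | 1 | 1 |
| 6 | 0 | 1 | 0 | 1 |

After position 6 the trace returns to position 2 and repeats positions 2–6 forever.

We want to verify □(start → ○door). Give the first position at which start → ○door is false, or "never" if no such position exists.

5

Check start → ○door at each position in order: 0 ✓, 1 ✓, 2 ✓, 3 ✓, 4 ✓.
At position 5 the labels are {beep, door, error, start} and the next position 6 has {beep, error}, so start → ○door is false there. This is the first violation.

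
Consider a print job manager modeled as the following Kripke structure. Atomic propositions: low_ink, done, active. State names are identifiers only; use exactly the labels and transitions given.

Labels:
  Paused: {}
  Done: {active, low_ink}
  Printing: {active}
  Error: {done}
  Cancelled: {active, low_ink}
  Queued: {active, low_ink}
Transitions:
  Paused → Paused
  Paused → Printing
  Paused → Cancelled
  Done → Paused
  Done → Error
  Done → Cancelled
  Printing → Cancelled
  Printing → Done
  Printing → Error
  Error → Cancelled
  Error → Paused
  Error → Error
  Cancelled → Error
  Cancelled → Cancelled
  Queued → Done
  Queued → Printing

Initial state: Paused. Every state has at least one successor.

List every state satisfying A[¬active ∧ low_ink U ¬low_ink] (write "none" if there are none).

States satisfying ¬active ∧ low_ink: ∅.
States satisfying ¬low_ink: {Paused, Printing, Error}.
States satisfying A[¬active ∧ low_ink U ¬low_ink]: {Paused, Printing, Error}.

{Paused, Printing, Error}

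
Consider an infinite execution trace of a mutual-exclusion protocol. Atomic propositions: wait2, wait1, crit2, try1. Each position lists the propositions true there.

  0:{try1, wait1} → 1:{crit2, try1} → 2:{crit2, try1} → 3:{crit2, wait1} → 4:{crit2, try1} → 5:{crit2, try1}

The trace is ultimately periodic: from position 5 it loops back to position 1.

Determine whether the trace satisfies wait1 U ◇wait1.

Walking from position 0: ◇wait1 first holds at position 0, and wait1 holds at every earlier position along the way, so wait1 U ◇wait1 holds.

Yes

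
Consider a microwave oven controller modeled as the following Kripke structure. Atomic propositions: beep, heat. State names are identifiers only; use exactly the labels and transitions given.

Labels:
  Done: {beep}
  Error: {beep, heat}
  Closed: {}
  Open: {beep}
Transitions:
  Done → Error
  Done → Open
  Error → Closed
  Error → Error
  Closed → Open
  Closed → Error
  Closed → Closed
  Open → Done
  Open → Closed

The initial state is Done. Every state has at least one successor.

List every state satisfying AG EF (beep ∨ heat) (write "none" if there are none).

{Done, Error, Closed, Open}

States satisfying EF (beep ∨ heat): {Done, Error, Closed, Open}.
States satisfying AG EF (beep ∨ heat): {Done, Error, Closed, Open}.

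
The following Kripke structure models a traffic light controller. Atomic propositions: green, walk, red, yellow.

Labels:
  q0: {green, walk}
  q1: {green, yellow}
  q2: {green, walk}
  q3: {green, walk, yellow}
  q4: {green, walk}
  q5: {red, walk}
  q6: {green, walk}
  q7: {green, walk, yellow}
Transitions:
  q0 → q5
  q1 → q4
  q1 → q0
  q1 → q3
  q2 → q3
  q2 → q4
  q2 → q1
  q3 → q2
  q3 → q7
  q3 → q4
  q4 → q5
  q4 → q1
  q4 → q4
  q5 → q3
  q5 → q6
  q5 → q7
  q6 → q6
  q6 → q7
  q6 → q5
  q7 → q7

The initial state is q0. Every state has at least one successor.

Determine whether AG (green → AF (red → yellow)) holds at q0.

States satisfying green → AF (red → yellow): {q0, q1, q2, q3, q4, q5, q6, q7}.
States satisfying AG (green → AF (red → yellow)): {q0, q1, q2, q3, q4, q5, q6, q7}.
Every state reachable from q0 satisfies green → AF (red → yellow).
q0 ∈ Sat(AG (green → AF (red → yellow))).

Satisfied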